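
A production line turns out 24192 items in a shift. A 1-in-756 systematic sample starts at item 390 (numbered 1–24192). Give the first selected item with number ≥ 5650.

5682

k = 756
Steps past start: ⌈(5650 − 390)/756⌉ = ⌈5260/756⌉ = 7
Selected item: 390 + 7×756 = 5682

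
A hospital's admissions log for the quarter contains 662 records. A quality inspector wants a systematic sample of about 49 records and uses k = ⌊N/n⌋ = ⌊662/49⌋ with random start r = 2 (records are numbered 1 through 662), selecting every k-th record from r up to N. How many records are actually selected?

51

k = ⌊662/49⌋ = 13
Achieved size = ⌊(662 − 2)/13⌋ + 1 = ⌊660/13⌋ + 1 = 50 + 1 = 51
(last selection: 2 + 50×13 = 652 ≤ 662; next would be 665 > 662)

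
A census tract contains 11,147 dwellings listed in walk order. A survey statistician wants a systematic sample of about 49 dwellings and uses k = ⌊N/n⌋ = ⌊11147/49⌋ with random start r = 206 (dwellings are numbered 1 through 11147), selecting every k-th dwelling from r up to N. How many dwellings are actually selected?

k = ⌊11147/49⌋ = 227
Achieved size = ⌊(11147 − 206)/227⌋ + 1 = ⌊10941/227⌋ + 1 = 48 + 1 = 49
(last selection: 206 + 48×227 = 11102 ≤ 11147; next would be 11329 > 11147)

49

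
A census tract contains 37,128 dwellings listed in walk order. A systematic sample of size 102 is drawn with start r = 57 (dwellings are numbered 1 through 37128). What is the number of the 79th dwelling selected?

28449

k = 37128/102 = 364
79th selection = r + (79−1)·k = 57 + 78×364 = 57 + 28392 = 28449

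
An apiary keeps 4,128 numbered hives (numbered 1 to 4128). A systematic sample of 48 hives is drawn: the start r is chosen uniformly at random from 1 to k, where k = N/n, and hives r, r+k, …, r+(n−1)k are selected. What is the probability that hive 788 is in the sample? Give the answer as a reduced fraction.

k = 4128/48 = 86.
Hive 788 is selected iff r ≡ 788 (mod 86); exactly one such r in {1,…,86}.
Inclusion probability = 1/86.

1/86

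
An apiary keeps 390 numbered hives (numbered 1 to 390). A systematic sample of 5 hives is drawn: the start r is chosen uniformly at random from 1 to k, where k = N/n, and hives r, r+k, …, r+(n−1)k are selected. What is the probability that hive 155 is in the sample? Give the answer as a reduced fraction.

k = 390/5 = 78.
Hive 155 is selected iff r ≡ 155 (mod 78); exactly one such r in {1,…,78}.
Inclusion probability = 1/78.

1/78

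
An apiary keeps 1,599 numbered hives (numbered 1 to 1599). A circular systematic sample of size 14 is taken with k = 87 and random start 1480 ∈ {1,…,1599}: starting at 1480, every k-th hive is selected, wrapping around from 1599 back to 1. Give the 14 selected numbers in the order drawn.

1480, 1567, 55, 142, 229, 316, 403, 490, 577, 664, 751, 838, 925, 1012

Selection 1: 1480
Selection 2: 1480 + 87 = 1567
Selection 3: 1567 + 87 = 1654 → 1654 − 1599 = 55
Selection 4: 55 + 87 = 142
Selection 5: 142 + 87 = 229
Selection 6: 229 + 87 = 316
Selection 7: 316 + 87 = 403
Selection 8: 403 + 87 = 490
Selection 9: 490 + 87 = 577
Selection 10: 577 + 87 = 664
Selection 11: 664 + 87 = 751
Selection 12: 751 + 87 = 838
Selection 13: 838 + 87 = 925
Selection 14: 925 + 87 = 1012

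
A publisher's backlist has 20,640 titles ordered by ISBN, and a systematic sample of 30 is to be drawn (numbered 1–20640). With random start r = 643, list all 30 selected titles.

643, 1331, 2019, 2707, 3395, 4083, 4771, 5459, 6147, 6835, 7523, 8211, 8899, 9587, 10275, 10963, 11651, 12339, 13027, 13715, 14403, 15091, 15779, 16467, 17155, 17843, 18531, 19219, 19907, 20595

k = N/n = 20640/30 = 688
title 1: 643
title 2: 643 + 688 = 1331
title 3: 1331 + 688 = 2019
title 4: 2019 + 688 = 2707
title 5: 2707 + 688 = 3395
title 6: 3395 + 688 = 4083
title 7: 4083 + 688 = 4771
title 8: 4771 + 688 = 5459
title 9: 5459 + 688 = 6147
title 10: 6147 + 688 = 6835
title 11: 6835 + 688 = 7523
title 12: 7523 + 688 = 8211
title 13: 8211 + 688 = 8899
title 14: 8899 + 688 = 9587
title 15: 9587 + 688 = 10275
title 16: 10275 + 688 = 10963
title 17: 10963 + 688 = 11651
title 18: 11651 + 688 = 12339
title 19: 12339 + 688 = 13027
title 20: 13027 + 688 = 13715
title 21: 13715 + 688 = 14403
title 22: 14403 + 688 = 15091
title 23: 15091 + 688 = 15779
title 24: 15779 + 688 = 16467
title 25: 16467 + 688 = 17155
title 26: 17155 + 688 = 17843
title 27: 17843 + 688 = 18531
title 28: 18531 + 688 = 19219
title 29: 19219 + 688 = 19907
title 30: 19907 + 688 = 20595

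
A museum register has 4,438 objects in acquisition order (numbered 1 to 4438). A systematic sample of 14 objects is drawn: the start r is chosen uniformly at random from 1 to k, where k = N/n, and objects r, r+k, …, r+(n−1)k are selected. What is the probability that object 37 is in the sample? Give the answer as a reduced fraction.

1/317

k = 4438/14 = 317.
Object 37 is selected iff r ≡ 37 (mod 317); exactly one such r in {1,…,317}.
Inclusion probability = 1/317.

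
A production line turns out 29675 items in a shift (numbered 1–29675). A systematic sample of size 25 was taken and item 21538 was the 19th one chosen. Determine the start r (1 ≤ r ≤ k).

k = 29675/25 = 1187
r = 21538 − (19−1)×1187 = 21538 − 21366 = 172

172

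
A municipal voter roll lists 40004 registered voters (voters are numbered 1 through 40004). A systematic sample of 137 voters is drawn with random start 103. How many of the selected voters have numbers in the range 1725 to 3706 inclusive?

k = 40004/137 = 292
First selection ≥ 1725: 103 + ⌈(1725−103)/292⌉·292 = 103 + 6×292 = 1855
Last selection ≤ 3706: 103 + ⌊(3706−103)/292⌋·292 = 103 + 12×292 = 3607
Count = 12 − 6 + 1 = 7

7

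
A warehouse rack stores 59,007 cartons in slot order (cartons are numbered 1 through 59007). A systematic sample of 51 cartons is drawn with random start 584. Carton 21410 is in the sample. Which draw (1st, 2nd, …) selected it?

k = 59007/51 = 1157
position = (21410 − 584)/1157 + 1 = 20826/1157 + 1 = 18 + 1 = 19

19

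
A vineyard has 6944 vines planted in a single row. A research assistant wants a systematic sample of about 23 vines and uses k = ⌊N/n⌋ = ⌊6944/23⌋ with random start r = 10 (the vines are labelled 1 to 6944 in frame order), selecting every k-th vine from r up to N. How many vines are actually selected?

k = ⌊6944/23⌋ = 301
Achieved size = ⌊(6944 − 10)/301⌋ + 1 = ⌊6934/301⌋ + 1 = 23 + 1 = 24
(last selection: 10 + 23×301 = 6933 ≤ 6944; next would be 7234 > 6944)

24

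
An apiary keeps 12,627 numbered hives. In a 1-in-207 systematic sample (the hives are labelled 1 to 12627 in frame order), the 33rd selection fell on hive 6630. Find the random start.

6

k = 207
r = 6630 − (33−1)×207 = 6630 − 6624 = 6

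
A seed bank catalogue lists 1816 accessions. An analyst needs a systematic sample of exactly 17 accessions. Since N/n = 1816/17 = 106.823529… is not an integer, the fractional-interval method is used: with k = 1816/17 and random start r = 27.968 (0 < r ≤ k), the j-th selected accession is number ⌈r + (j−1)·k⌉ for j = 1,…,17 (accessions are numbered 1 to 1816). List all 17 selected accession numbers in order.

j=1: r + 0k = 27.968 → ⌈·⌉ = 28
j=2: r + 1k = 134.791529… → ⌈·⌉ = 135
j=3: r + 2k = 241.615058… → ⌈·⌉ = 242
j=4: r + 3k = 348.438588… → ⌈·⌉ = 349
j=5: r + 4k = 455.262117… → ⌈·⌉ = 456
j=6: r + 5k = 562.085647… → ⌈·⌉ = 563
j=7: r + 6k = 668.909176… → ⌈·⌉ = 669
j=8: r + 7k = 775.732705… → ⌈·⌉ = 776
j=9: r + 8k = 882.556235… → ⌈·⌉ = 883
j=10: r + 9k = 989.379764… → ⌈·⌉ = 990
j=11: r + 10k = 1096.203294… → ⌈·⌉ = 1097
j=12: r + 11k = 1203.026823… → ⌈·⌉ = 1204
j=13: r + 12k = 1309.850352… → ⌈·⌉ = 1310
j=14: r + 13k = 1416.673882… → ⌈·⌉ = 1417
j=15: r + 14k = 1523.497411… → ⌈·⌉ = 1524
j=16: r + 15k = 1630.320941… → ⌈·⌉ = 1631
j=17: r + 16k = 1737.144470… → ⌈·⌉ = 1738

28, 135, 242, 349, 456, 563, 669, 776, 883, 990, 1097, 1204, 1310, 1417, 1524, 1631, 1738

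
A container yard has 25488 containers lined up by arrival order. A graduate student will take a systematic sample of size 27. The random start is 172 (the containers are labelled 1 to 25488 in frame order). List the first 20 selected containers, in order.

172, 1116, 2060, 3004, 3948, 4892, 5836, 6780, 7724, 8668, 9612, 10556, 11500, 12444, 13388, 14332, 15276, 16220, 17164, 18108

k = N/n = 25488/27 = 944
container 1: 172
container 2: 172 + 944 = 1116
container 3: 1116 + 944 = 2060
container 4: 2060 + 944 = 3004
container 5: 3004 + 944 = 3948
container 6: 3948 + 944 = 4892
container 7: 4892 + 944 = 5836
container 8: 5836 + 944 = 6780
container 9: 6780 + 944 = 7724
container 10: 7724 + 944 = 8668
container 11: 8668 + 944 = 9612
container 12: 9612 + 944 = 10556
container 13: 10556 + 944 = 11500
container 14: 11500 + 944 = 12444
container 15: 12444 + 944 = 13388
container 16: 13388 + 944 = 14332
container 17: 14332 + 944 = 15276
container 18: 15276 + 944 = 16220
container 19: 16220 + 944 = 17164
container 20: 17164 + 944 = 18108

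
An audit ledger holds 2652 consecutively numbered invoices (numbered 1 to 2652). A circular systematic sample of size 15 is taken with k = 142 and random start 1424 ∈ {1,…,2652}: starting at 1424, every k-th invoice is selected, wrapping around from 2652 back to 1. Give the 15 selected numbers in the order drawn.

1424, 1566, 1708, 1850, 1992, 2134, 2276, 2418, 2560, 50, 192, 334, 476, 618, 760

Selection 1: 1424
Selection 2: 1424 + 142 = 1566
Selection 3: 1566 + 142 = 1708
Selection 4: 1708 + 142 = 1850
Selection 5: 1850 + 142 = 1992
Selection 6: 1992 + 142 = 2134
Selection 7: 2134 + 142 = 2276
Selection 8: 2276 + 142 = 2418
Selection 9: 2418 + 142 = 2560
Selection 10: 2560 + 142 = 2702 → 2702 − 2652 = 50
Selection 11: 50 + 142 = 192
Selection 12: 192 + 142 = 334
Selection 13: 334 + 142 = 476
Selection 14: 476 + 142 = 618
Selection 15: 618 + 142 = 760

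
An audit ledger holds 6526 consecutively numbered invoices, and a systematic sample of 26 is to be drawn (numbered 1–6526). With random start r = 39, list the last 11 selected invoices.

k = N/n = 6526/26 = 251
16th selection = 39 + 15×251 = 3804
17th: 3804 + 251 = 4055
18th: 4055 + 251 = 4306
19th: 4306 + 251 = 4557
20th: 4557 + 251 = 4808
21st: 4808 + 251 = 5059
22nd: 5059 + 251 = 5310
23rd: 5310 + 251 = 5561
24th: 5561 + 251 = 5812
25th: 5812 + 251 = 6063
26th: 6063 + 251 = 6314

3804, 4055, 4306, 4557, 4808, 5059, 5310, 5561, 5812, 6063, 6314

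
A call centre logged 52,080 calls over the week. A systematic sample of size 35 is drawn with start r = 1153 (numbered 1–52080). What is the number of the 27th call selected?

39841

k = 52080/35 = 1488
27th selection = r + (27−1)·k = 1153 + 26×1488 = 1153 + 38688 = 39841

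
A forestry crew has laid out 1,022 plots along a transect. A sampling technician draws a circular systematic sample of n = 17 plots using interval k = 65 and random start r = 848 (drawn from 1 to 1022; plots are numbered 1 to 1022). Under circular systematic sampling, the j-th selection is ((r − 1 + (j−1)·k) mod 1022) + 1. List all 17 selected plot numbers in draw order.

Selection 1: 848
Selection 2: 848 + 65 = 913
Selection 3: 913 + 65 = 978
Selection 4: 978 + 65 = 1043 → 1043 − 1022 = 21
Selection 5: 21 + 65 = 86
Selection 6: 86 + 65 = 151
Selection 7: 151 + 65 = 216
Selection 8: 216 + 65 = 281
Selection 9: 281 + 65 = 346
Selection 10: 346 + 65 = 411
Selection 11: 411 + 65 = 476
Selection 12: 476 + 65 = 541
Selection 13: 541 + 65 = 606
Selection 14: 606 + 65 = 671
Selection 15: 671 + 65 = 736
Selection 16: 736 + 65 = 801
Selection 17: 801 + 65 = 866

848, 913, 978, 21, 86, 151, 216, 281, 346, 411, 476, 541, 606, 671, 736, 801, 866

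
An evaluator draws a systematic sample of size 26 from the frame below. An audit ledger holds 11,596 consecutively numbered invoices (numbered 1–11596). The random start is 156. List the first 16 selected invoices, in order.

156, 602, 1048, 1494, 1940, 2386, 2832, 3278, 3724, 4170, 4616, 5062, 5508, 5954, 6400, 6846

k = N/n = 11596/26 = 446
invoice 1: 156
invoice 2: 156 + 446 = 602
invoice 3: 602 + 446 = 1048
invoice 4: 1048 + 446 = 1494
invoice 5: 1494 + 446 = 1940
invoice 6: 1940 + 446 = 2386
invoice 7: 2386 + 446 = 2832
invoice 8: 2832 + 446 = 3278
invoice 9: 3278 + 446 = 3724
invoice 10: 3724 + 446 = 4170
invoice 11: 4170 + 446 = 4616
invoice 12: 4616 + 446 = 5062
invoice 13: 5062 + 446 = 5508
invoice 14: 5508 + 446 = 5954
invoice 15: 5954 + 446 = 6400
invoice 16: 6400 + 446 = 6846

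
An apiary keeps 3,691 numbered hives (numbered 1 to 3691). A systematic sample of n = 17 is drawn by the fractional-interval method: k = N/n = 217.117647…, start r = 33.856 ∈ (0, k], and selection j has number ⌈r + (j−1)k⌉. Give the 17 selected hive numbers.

j=1: r + 0k = 33.856 → ⌈·⌉ = 34
j=2: r + 1k = 250.973647… → ⌈·⌉ = 251
j=3: r + 2k = 468.091294… → ⌈·⌉ = 469
j=4: r + 3k = 685.208941… → ⌈·⌉ = 686
j=5: r + 4k = 902.326588… → ⌈·⌉ = 903
j=6: r + 5k = 1119.444235… → ⌈·⌉ = 1120
j=7: r + 6k = 1336.561882… → ⌈·⌉ = 1337
j=8: r + 7k = 1553.679529… → ⌈·⌉ = 1554
j=9: r + 8k = 1770.797176… → ⌈·⌉ = 1771
j=10: r + 9k = 1987.914823… → ⌈·⌉ = 1988
j=11: r + 10k = 2205.032470… → ⌈·⌉ = 2206
j=12: r + 11k = 2422.150117… → ⌈·⌉ = 2423
j=13: r + 12k = 2639.267764… → ⌈·⌉ = 2640
j=14: r + 13k = 2856.385411… → ⌈·⌉ = 2857
j=15: r + 14k = 3073.503058… → ⌈·⌉ = 3074
j=16: r + 15k = 3290.620705… → ⌈·⌉ = 3291
j=17: r + 16k = 3507.738352… → ⌈·⌉ = 3508

34, 251, 469, 686, 903, 1120, 1337, 1554, 1771, 1988, 2206, 2423, 2640, 2857, 3074, 3291, 3508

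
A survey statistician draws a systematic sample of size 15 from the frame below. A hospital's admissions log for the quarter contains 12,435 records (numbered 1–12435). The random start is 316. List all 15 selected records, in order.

316, 1145, 1974, 2803, 3632, 4461, 5290, 6119, 6948, 7777, 8606, 9435, 10264, 11093, 11922

k = N/n = 12435/15 = 829
record 1: 316
record 2: 316 + 829 = 1145
record 3: 1145 + 829 = 1974
record 4: 1974 + 829 = 2803
record 5: 2803 + 829 = 3632
record 6: 3632 + 829 = 4461
record 7: 4461 + 829 = 5290
record 8: 5290 + 829 = 6119
record 9: 6119 + 829 = 6948
record 10: 6948 + 829 = 7777
record 11: 7777 + 829 = 8606
record 12: 8606 + 829 = 9435
record 13: 9435 + 829 = 10264
record 14: 10264 + 829 = 11093
record 15: 11093 + 829 = 11922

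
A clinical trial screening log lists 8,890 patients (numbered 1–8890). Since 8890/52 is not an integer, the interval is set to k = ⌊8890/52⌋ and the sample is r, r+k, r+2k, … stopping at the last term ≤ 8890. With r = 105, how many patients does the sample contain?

k = ⌊8890/52⌋ = 170
Achieved size = ⌊(8890 − 105)/170⌋ + 1 = ⌊8785/170⌋ + 1 = 51 + 1 = 52
(last selection: 105 + 51×170 = 8775 ≤ 8890; next would be 8945 > 8890)

52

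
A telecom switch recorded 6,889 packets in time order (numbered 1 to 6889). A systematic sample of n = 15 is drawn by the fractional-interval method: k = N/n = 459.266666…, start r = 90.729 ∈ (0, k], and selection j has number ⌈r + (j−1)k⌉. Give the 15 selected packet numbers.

91, 550, 1010, 1469, 1928, 2388, 2847, 3306, 3765, 4225, 4684, 5143, 5602, 6062, 6521

j=1: r + 0k = 90.729 → ⌈·⌉ = 91
j=2: r + 1k = 549.995666… → ⌈·⌉ = 550
j=3: r + 2k = 1009.262333… → ⌈·⌉ = 1010
j=4: r + 3k = 1468.529 → ⌈·⌉ = 1469
j=5: r + 4k = 1927.795666… → ⌈·⌉ = 1928
j=6: r + 5k = 2387.062333… → ⌈·⌉ = 2388
j=7: r + 6k = 2846.329 → ⌈·⌉ = 2847
j=8: r + 7k = 3305.595666… → ⌈·⌉ = 3306
j=9: r + 8k = 3764.862333… → ⌈·⌉ = 3765
j=10: r + 9k = 4224.129 → ⌈·⌉ = 4225
j=11: r + 10k = 4683.395666… → ⌈·⌉ = 4684
j=12: r + 11k = 5142.662333… → ⌈·⌉ = 5143
j=13: r + 12k = 5601.929 → ⌈·⌉ = 5602
j=14: r + 13k = 6061.195666… → ⌈·⌉ = 6062
j=15: r + 14k = 6520.462333… → ⌈·⌉ = 6521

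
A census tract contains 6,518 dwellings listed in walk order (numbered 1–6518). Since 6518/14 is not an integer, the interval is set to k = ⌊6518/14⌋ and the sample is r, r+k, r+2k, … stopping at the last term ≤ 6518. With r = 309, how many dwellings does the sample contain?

14

k = ⌊6518/14⌋ = 465
Achieved size = ⌊(6518 − 309)/465⌋ + 1 = ⌊6209/465⌋ + 1 = 13 + 1 = 14
(last selection: 309 + 13×465 = 6354 ≤ 6518; next would be 6819 > 6518)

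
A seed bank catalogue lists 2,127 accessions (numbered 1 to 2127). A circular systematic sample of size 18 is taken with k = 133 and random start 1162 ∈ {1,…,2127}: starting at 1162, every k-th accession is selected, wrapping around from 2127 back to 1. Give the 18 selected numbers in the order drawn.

1162, 1295, 1428, 1561, 1694, 1827, 1960, 2093, 99, 232, 365, 498, 631, 764, 897, 1030, 1163, 1296

Selection 1: 1162
Selection 2: 1162 + 133 = 1295
Selection 3: 1295 + 133 = 1428
Selection 4: 1428 + 133 = 1561
Selection 5: 1561 + 133 = 1694
Selection 6: 1694 + 133 = 1827
Selection 7: 1827 + 133 = 1960
Selection 8: 1960 + 133 = 2093
Selection 9: 2093 + 133 = 2226 → 2226 − 2127 = 99
Selection 10: 99 + 133 = 232
Selection 11: 232 + 133 = 365
Selection 12: 365 + 133 = 498
Selection 13: 498 + 133 = 631
Selection 14: 631 + 133 = 764
Selection 15: 764 + 133 = 897
Selection 16: 897 + 133 = 1030
Selection 17: 1030 + 133 = 1163
Selection 18: 1163 + 133 = 1296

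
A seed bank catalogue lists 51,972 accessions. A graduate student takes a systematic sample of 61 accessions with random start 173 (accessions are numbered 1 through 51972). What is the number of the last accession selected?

k = 51972/61 = 852
61st selection = r + (61−1)·k = 173 + 60×852 = 173 + 51120 = 51293

51293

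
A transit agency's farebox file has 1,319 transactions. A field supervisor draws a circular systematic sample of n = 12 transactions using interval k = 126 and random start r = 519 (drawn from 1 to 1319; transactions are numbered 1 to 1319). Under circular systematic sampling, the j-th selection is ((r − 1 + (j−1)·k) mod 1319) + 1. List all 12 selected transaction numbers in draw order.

519, 645, 771, 897, 1023, 1149, 1275, 82, 208, 334, 460, 586

Selection 1: 519
Selection 2: 519 + 126 = 645
Selection 3: 645 + 126 = 771
Selection 4: 771 + 126 = 897
Selection 5: 897 + 126 = 1023
Selection 6: 1023 + 126 = 1149
Selection 7: 1149 + 126 = 1275
Selection 8: 1275 + 126 = 1401 → 1401 − 1319 = 82
Selection 9: 82 + 126 = 208
Selection 10: 208 + 126 = 334
Selection 11: 334 + 126 = 460
Selection 12: 460 + 126 = 586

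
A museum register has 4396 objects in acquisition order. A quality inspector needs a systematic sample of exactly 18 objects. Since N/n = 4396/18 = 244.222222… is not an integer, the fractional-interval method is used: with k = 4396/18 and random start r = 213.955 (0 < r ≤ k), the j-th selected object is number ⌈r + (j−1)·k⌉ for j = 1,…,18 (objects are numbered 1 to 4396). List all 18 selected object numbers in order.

214, 459, 703, 947, 1191, 1436, 1680, 1924, 2168, 2412, 2657, 2901, 3145, 3389, 3634, 3878, 4122, 4366

j=1: r + 0k = 213.955 → ⌈·⌉ = 214
j=2: r + 1k = 458.177222… → ⌈·⌉ = 459
j=3: r + 2k = 702.399444… → ⌈·⌉ = 703
j=4: r + 3k = 946.621666… → ⌈·⌉ = 947
j=5: r + 4k = 1190.843888… → ⌈·⌉ = 1191
j=6: r + 5k = 1435.066111… → ⌈·⌉ = 1436
j=7: r + 6k = 1679.288333… → ⌈·⌉ = 1680
j=8: r + 7k = 1923.510555… → ⌈·⌉ = 1924
j=9: r + 8k = 2167.732777… → ⌈·⌉ = 2168
j=10: r + 9k = 2411.955 → ⌈·⌉ = 2412
j=11: r + 10k = 2656.177222… → ⌈·⌉ = 2657
j=12: r + 11k = 2900.399444… → ⌈·⌉ = 2901
j=13: r + 12k = 3144.621666… → ⌈·⌉ = 3145
j=14: r + 13k = 3388.843888… → ⌈·⌉ = 3389
j=15: r + 14k = 3633.066111… → ⌈·⌉ = 3634
j=16: r + 15k = 3877.288333… → ⌈·⌉ = 3878
j=17: r + 16k = 4121.510555… → ⌈·⌉ = 4122
j=18: r + 17k = 4365.732777… → ⌈·⌉ = 4366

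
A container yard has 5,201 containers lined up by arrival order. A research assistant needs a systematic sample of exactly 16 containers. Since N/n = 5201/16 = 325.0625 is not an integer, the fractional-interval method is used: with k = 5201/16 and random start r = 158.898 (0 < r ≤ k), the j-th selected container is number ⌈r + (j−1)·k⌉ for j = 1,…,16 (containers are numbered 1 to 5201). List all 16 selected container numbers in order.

159, 484, 810, 1135, 1460, 1785, 2110, 2435, 2760, 3085, 3410, 3735, 4060, 4385, 4710, 5035

j=1: r + 0k = 158.898 → ⌈·⌉ = 159
j=2: r + 1k = 483.9605 → ⌈·⌉ = 484
j=3: r + 2k = 809.023 → ⌈·⌉ = 810
j=4: r + 3k = 1134.0855 → ⌈·⌉ = 1135
j=5: r + 4k = 1459.148 → ⌈·⌉ = 1460
j=6: r + 5k = 1784.2105 → ⌈·⌉ = 1785
j=7: r + 6k = 2109.273 → ⌈·⌉ = 2110
j=8: r + 7k = 2434.3355 → ⌈·⌉ = 2435
j=9: r + 8k = 2759.398 → ⌈·⌉ = 2760
j=10: r + 9k = 3084.4605 → ⌈·⌉ = 3085
j=11: r + 10k = 3409.523 → ⌈·⌉ = 3410
j=12: r + 11k = 3734.5855 → ⌈·⌉ = 3735
j=13: r + 12k = 4059.648 → ⌈·⌉ = 4060
j=14: r + 13k = 4384.7105 → ⌈·⌉ = 4385
j=15: r + 14k = 4709.773 → ⌈·⌉ = 4710
j=16: r + 15k = 5034.8355 → ⌈·⌉ = 5035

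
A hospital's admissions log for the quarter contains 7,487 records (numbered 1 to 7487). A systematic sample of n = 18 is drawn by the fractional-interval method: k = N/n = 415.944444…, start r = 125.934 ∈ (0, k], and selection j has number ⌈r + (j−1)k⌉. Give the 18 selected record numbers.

j=1: r + 0k = 125.934 → ⌈·⌉ = 126
j=2: r + 1k = 541.878444… → ⌈·⌉ = 542
j=3: r + 2k = 957.822888… → ⌈·⌉ = 958
j=4: r + 3k = 1373.767333… → ⌈·⌉ = 1374
j=5: r + 4k = 1789.711777… → ⌈·⌉ = 1790
j=6: r + 5k = 2205.656222… → ⌈·⌉ = 2206
j=7: r + 6k = 2621.600666… → ⌈·⌉ = 2622
j=8: r + 7k = 3037.545111… → ⌈·⌉ = 3038
j=9: r + 8k = 3453.489555… → ⌈·⌉ = 3454
j=10: r + 9k = 3869.434 → ⌈·⌉ = 3870
j=11: r + 10k = 4285.378444… → ⌈·⌉ = 4286
j=12: r + 11k = 4701.322888… → ⌈·⌉ = 4702
j=13: r + 12k = 5117.267333… → ⌈·⌉ = 5118
j=14: r + 13k = 5533.211777… → ⌈·⌉ = 5534
j=15: r + 14k = 5949.156222… → ⌈·⌉ = 5950
j=16: r + 15k = 6365.100666… → ⌈·⌉ = 6366
j=17: r + 16k = 6781.045111… → ⌈·⌉ = 6782
j=18: r + 17k = 7196.989555… → ⌈·⌉ = 7197

126, 542, 958, 1374, 1790, 2206, 2622, 3038, 3454, 3870, 4286, 4702, 5118, 5534, 5950, 6366, 6782, 7197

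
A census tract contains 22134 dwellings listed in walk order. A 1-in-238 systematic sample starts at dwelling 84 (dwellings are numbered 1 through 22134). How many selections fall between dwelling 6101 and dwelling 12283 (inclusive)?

26

k = 238
First selection ≥ 6101: 84 + ⌈(6101−84)/238⌉·238 = 84 + 26×238 = 6272
Last selection ≤ 12283: 84 + ⌊(12283−84)/238⌋·238 = 84 + 51×238 = 12222
Count = 51 − 26 + 1 = 26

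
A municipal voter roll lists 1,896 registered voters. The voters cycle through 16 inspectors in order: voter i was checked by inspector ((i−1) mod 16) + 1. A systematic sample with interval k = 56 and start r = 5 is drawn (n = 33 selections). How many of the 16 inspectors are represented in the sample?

2

Consecutive selections differ by k = 56, so their inspector numbers differ by 56 mod 16 = 8.
gcd(56, 16) = 8, so the sample visits 16/8 = 2 distinct residues mod 16.
Start 5 is inspector 5; the inspectors hit are 5, 13.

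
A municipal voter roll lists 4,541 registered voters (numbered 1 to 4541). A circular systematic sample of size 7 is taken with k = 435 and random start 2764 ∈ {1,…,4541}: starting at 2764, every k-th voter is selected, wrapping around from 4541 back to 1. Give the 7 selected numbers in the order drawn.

2764, 3199, 3634, 4069, 4504, 398, 833

Selection 1: 2764
Selection 2: 2764 + 435 = 3199
Selection 3: 3199 + 435 = 3634
Selection 4: 3634 + 435 = 4069
Selection 5: 4069 + 435 = 4504
Selection 6: 4504 + 435 = 4939 → 4939 − 4541 = 398
Selection 7: 398 + 435 = 833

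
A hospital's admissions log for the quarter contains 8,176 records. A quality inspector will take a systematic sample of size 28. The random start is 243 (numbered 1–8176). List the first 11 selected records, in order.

243, 535, 827, 1119, 1411, 1703, 1995, 2287, 2579, 2871, 3163

k = N/n = 8176/28 = 292
record 1: 243
record 2: 243 + 292 = 535
record 3: 535 + 292 = 827
record 4: 827 + 292 = 1119
record 5: 1119 + 292 = 1411
record 6: 1411 + 292 = 1703
record 7: 1703 + 292 = 1995
record 8: 1995 + 292 = 2287
record 9: 2287 + 292 = 2579
record 10: 2579 + 292 = 2871
record 11: 2871 + 292 = 3163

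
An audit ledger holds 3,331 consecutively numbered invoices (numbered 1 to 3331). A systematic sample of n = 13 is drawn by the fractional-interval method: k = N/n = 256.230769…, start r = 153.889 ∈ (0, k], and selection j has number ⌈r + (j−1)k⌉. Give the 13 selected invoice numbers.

154, 411, 667, 923, 1179, 1436, 1692, 1948, 2204, 2460, 2717, 2973, 3229

j=1: r + 0k = 153.889 → ⌈·⌉ = 154
j=2: r + 1k = 410.119769… → ⌈·⌉ = 411
j=3: r + 2k = 666.350538… → ⌈·⌉ = 667
j=4: r + 3k = 922.581307… → ⌈·⌉ = 923
j=5: r + 4k = 1178.812076… → ⌈·⌉ = 1179
j=6: r + 5k = 1435.042846… → ⌈·⌉ = 1436
j=7: r + 6k = 1691.273615… → ⌈·⌉ = 1692
j=8: r + 7k = 1947.504384… → ⌈·⌉ = 1948
j=9: r + 8k = 2203.735153… → ⌈·⌉ = 2204
j=10: r + 9k = 2459.965923… → ⌈·⌉ = 2460
j=11: r + 10k = 2716.196692… → ⌈·⌉ = 2717
j=12: r + 11k = 2972.427461… → ⌈·⌉ = 2973
j=13: r + 12k = 3228.658230… → ⌈·⌉ = 3229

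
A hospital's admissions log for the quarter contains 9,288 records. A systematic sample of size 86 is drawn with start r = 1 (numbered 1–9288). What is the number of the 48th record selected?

k = 9288/86 = 108
48th selection = r + (48−1)·k = 1 + 47×108 = 1 + 5076 = 5077

5077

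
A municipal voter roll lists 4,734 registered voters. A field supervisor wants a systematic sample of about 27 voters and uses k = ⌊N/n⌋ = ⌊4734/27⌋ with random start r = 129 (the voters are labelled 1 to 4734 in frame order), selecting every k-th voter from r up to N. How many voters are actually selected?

27

k = ⌊4734/27⌋ = 175
Achieved size = ⌊(4734 − 129)/175⌋ + 1 = ⌊4605/175⌋ + 1 = 26 + 1 = 27
(last selection: 129 + 26×175 = 4679 ≤ 4734; next would be 4854 > 4734)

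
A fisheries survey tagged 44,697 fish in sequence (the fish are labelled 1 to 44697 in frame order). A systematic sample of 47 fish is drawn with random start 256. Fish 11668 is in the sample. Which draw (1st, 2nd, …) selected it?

k = 44697/47 = 951
position = (11668 − 256)/951 + 1 = 11412/951 + 1 = 12 + 1 = 13

13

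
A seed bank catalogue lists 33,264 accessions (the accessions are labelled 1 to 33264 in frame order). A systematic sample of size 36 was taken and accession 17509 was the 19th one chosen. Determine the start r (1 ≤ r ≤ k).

k = 33264/36 = 924
r = 17509 − (19−1)×924 = 17509 − 16632 = 877

877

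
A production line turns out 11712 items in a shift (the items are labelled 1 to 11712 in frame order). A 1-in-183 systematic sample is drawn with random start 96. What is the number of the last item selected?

11625

k = 183
64th selection = r + (64−1)·k = 96 + 63×183 = 96 + 11529 = 11625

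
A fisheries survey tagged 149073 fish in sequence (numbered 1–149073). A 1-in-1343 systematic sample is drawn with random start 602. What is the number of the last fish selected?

k = 1343
111th selection = r + (111−1)·k = 602 + 110×1343 = 602 + 147730 = 148332

148332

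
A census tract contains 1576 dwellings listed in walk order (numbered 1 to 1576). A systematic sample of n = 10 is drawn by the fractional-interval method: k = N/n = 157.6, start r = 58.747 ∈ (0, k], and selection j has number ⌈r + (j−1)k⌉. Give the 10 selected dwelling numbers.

j=1: r + 0k = 58.747 → ⌈·⌉ = 59
j=2: r + 1k = 216.347 → ⌈·⌉ = 217
j=3: r + 2k = 373.947 → ⌈·⌉ = 374
j=4: r + 3k = 531.547 → ⌈·⌉ = 532
j=5: r + 4k = 689.147 → ⌈·⌉ = 690
j=6: r + 5k = 846.747 → ⌈·⌉ = 847
j=7: r + 6k = 1004.347 → ⌈·⌉ = 1005
j=8: r + 7k = 1161.947 → ⌈·⌉ = 1162
j=9: r + 8k = 1319.547 → ⌈·⌉ = 1320
j=10: r + 9k = 1477.147 → ⌈·⌉ = 1478

59, 217, 374, 532, 690, 847, 1005, 1162, 1320, 1478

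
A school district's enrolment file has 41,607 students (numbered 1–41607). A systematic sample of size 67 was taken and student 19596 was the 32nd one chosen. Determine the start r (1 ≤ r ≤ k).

345

k = 41607/67 = 621
r = 19596 − (32−1)×621 = 19596 − 19251 = 345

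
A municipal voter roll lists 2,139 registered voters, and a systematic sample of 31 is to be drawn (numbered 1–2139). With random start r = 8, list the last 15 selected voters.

k = N/n = 2139/31 = 69
17th selection = 8 + 16×69 = 1112
18th: 1112 + 69 = 1181
19th: 1181 + 69 = 1250
20th: 1250 + 69 = 1319
21st: 1319 + 69 = 1388
22nd: 1388 + 69 = 1457
23rd: 1457 + 69 = 1526
24th: 1526 + 69 = 1595
25th: 1595 + 69 = 1664
26th: 1664 + 69 = 1733
27th: 1733 + 69 = 1802
28th: 1802 + 69 = 1871
29th: 1871 + 69 = 1940
30th: 1940 + 69 = 2009
31st: 2009 + 69 = 2078

1112, 1181, 1250, 1319, 1388, 1457, 1526, 1595, 1664, 1733, 1802, 1871, 1940, 2009, 2078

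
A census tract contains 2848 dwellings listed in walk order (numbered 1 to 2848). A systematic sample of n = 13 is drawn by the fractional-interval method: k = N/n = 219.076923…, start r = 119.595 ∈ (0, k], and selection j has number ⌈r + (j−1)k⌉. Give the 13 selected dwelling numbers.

j=1: r + 0k = 119.595 → ⌈·⌉ = 120
j=2: r + 1k = 338.671923… → ⌈·⌉ = 339
j=3: r + 2k = 557.748846… → ⌈·⌉ = 558
j=4: r + 3k = 776.825769… → ⌈·⌉ = 777
j=5: r + 4k = 995.902692… → ⌈·⌉ = 996
j=6: r + 5k = 1214.979615… → ⌈·⌉ = 1215
j=7: r + 6k = 1434.056538… → ⌈·⌉ = 1435
j=8: r + 7k = 1653.133461… → ⌈·⌉ = 1654
j=9: r + 8k = 1872.210384… → ⌈·⌉ = 1873
j=10: r + 9k = 2091.287307… → ⌈·⌉ = 2092
j=11: r + 10k = 2310.364230… → ⌈·⌉ = 2311
j=12: r + 11k = 2529.441153… → ⌈·⌉ = 2530
j=13: r + 12k = 2748.518076… → ⌈·⌉ = 2749

120, 339, 558, 777, 996, 1215, 1435, 1654, 1873, 2092, 2311, 2530, 2749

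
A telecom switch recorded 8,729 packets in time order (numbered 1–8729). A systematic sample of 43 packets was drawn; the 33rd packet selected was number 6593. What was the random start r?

97

k = 8729/43 = 203
r = 6593 − (33−1)×203 = 6593 − 6496 = 97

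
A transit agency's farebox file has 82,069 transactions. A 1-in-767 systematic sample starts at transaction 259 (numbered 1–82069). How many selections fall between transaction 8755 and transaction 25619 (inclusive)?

22

k = 767
First selection ≥ 8755: 259 + ⌈(8755−259)/767⌉·767 = 259 + 12×767 = 9463
Last selection ≤ 25619: 259 + ⌊(25619−259)/767⌋·767 = 259 + 33×767 = 25570
Count = 33 − 12 + 1 = 22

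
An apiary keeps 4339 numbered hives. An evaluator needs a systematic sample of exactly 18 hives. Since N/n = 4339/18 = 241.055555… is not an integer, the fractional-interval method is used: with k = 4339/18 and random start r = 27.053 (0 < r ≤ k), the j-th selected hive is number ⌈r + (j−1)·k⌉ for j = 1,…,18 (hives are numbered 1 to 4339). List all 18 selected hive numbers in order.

28, 269, 510, 751, 992, 1233, 1474, 1715, 1956, 2197, 2438, 2679, 2920, 3161, 3402, 3643, 3884, 4125

j=1: r + 0k = 27.053 → ⌈·⌉ = 28
j=2: r + 1k = 268.108555… → ⌈·⌉ = 269
j=3: r + 2k = 509.164111… → ⌈·⌉ = 510
j=4: r + 3k = 750.219666… → ⌈·⌉ = 751
j=5: r + 4k = 991.275222… → ⌈·⌉ = 992
j=6: r + 5k = 1232.330777… → ⌈·⌉ = 1233
j=7: r + 6k = 1473.386333… → ⌈·⌉ = 1474
j=8: r + 7k = 1714.441888… → ⌈·⌉ = 1715
j=9: r + 8k = 1955.497444… → ⌈·⌉ = 1956
j=10: r + 9k = 2196.553 → ⌈·⌉ = 2197
j=11: r + 10k = 2437.608555… → ⌈·⌉ = 2438
j=12: r + 11k = 2678.664111… → ⌈·⌉ = 2679
j=13: r + 12k = 2919.719666… → ⌈·⌉ = 2920
j=14: r + 13k = 3160.775222… → ⌈·⌉ = 3161
j=15: r + 14k = 3401.830777… → ⌈·⌉ = 3402
j=16: r + 15k = 3642.886333… → ⌈·⌉ = 3643
j=17: r + 16k = 3883.941888… → ⌈·⌉ = 3884
j=18: r + 17k = 4124.997444… → ⌈·⌉ = 4125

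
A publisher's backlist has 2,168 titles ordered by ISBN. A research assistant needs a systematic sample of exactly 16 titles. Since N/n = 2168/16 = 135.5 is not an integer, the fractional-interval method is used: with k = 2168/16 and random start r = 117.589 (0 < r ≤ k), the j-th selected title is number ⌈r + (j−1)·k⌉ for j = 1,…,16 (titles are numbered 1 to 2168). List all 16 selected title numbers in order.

j=1: r + 0k = 117.589 → ⌈·⌉ = 118
j=2: r + 1k = 253.089 → ⌈·⌉ = 254
j=3: r + 2k = 388.589 → ⌈·⌉ = 389
j=4: r + 3k = 524.089 → ⌈·⌉ = 525
j=5: r + 4k = 659.589 → ⌈·⌉ = 660
j=6: r + 5k = 795.089 → ⌈·⌉ = 796
j=7: r + 6k = 930.589 → ⌈·⌉ = 931
j=8: r + 7k = 1066.089 → ⌈·⌉ = 1067
j=9: r + 8k = 1201.589 → ⌈·⌉ = 1202
j=10: r + 9k = 1337.089 → ⌈·⌉ = 1338
j=11: r + 10k = 1472.589 → ⌈·⌉ = 1473
j=12: r + 11k = 1608.089 → ⌈·⌉ = 1609
j=13: r + 12k = 1743.589 → ⌈·⌉ = 1744
j=14: r + 13k = 1879.089 → ⌈·⌉ = 1880
j=15: r + 14k = 2014.589 → ⌈·⌉ = 2015
j=16: r + 15k = 2150.089 → ⌈·⌉ = 2151

118, 254, 389, 525, 660, 796, 931, 1067, 1202, 1338, 1473, 1609, 1744, 1880, 2015, 2151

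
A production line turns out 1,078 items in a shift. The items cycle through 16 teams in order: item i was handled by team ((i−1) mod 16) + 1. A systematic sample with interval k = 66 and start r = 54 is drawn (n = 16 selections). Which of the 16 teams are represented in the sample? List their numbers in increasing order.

2, 4, 6, 8, 10, 12, 14, 16

Consecutive selections differ by k = 66, so their team numbers differ by 66 mod 16 = 2.
gcd(66, 16) = 2, so the sample visits 16/2 = 8 distinct residues mod 16.
Start 54 is team 6; the teams hit are 2, 4, 6, 8, 10, 12, 14, 16.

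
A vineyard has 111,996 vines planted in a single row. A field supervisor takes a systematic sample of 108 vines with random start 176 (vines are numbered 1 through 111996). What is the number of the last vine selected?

k = 111996/108 = 1037
108th selection = r + (108−1)·k = 176 + 107×1037 = 176 + 110959 = 111135

111135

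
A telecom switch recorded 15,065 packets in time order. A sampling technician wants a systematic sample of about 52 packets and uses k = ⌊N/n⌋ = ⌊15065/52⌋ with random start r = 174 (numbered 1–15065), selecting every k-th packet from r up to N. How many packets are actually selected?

k = ⌊15065/52⌋ = 289
Achieved size = ⌊(15065 − 174)/289⌋ + 1 = ⌊14891/289⌋ + 1 = 51 + 1 = 52
(last selection: 174 + 51×289 = 14913 ≤ 15065; next would be 15202 > 15065)

52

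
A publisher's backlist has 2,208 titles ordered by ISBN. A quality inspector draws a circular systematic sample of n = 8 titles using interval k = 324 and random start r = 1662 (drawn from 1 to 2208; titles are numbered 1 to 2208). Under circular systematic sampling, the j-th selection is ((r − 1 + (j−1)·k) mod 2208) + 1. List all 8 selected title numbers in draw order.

1662, 1986, 102, 426, 750, 1074, 1398, 1722

Selection 1: 1662
Selection 2: 1662 + 324 = 1986
Selection 3: 1986 + 324 = 2310 → 2310 − 2208 = 102
Selection 4: 102 + 324 = 426
Selection 5: 426 + 324 = 750
Selection 6: 750 + 324 = 1074
Selection 7: 1074 + 324 = 1398
Selection 8: 1398 + 324 = 1722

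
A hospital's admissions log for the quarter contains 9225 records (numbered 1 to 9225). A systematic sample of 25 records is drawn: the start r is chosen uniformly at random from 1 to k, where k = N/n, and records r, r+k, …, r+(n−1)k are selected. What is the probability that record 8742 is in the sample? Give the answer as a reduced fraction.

k = 9225/25 = 369.
Record 8742 is selected iff r ≡ 8742 (mod 369); exactly one such r in {1,…,369}.
Inclusion probability = 1/369.

1/369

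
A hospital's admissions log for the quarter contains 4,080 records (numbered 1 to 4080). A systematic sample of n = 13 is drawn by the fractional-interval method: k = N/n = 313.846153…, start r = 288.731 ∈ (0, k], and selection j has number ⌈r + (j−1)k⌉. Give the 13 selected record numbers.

289, 603, 917, 1231, 1545, 1858, 2172, 2486, 2800, 3114, 3428, 3742, 4055

j=1: r + 0k = 288.731 → ⌈·⌉ = 289
j=2: r + 1k = 602.577153… → ⌈·⌉ = 603
j=3: r + 2k = 916.423307… → ⌈·⌉ = 917
j=4: r + 3k = 1230.269461… → ⌈·⌉ = 1231
j=5: r + 4k = 1544.115615… → ⌈·⌉ = 1545
j=6: r + 5k = 1857.961769… → ⌈·⌉ = 1858
j=7: r + 6k = 2171.807923… → ⌈·⌉ = 2172
j=8: r + 7k = 2485.654076… → ⌈·⌉ = 2486
j=9: r + 8k = 2799.500230… → ⌈·⌉ = 2800
j=10: r + 9k = 3113.346384… → ⌈·⌉ = 3114
j=11: r + 10k = 3427.192538… → ⌈·⌉ = 3428
j=12: r + 11k = 3741.038692… → ⌈·⌉ = 3742
j=13: r + 12k = 4054.884846… → ⌈·⌉ = 4055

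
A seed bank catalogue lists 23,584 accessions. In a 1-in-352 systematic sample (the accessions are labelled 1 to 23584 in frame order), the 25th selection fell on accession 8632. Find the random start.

184

k = 352
r = 8632 − (25−1)×352 = 8632 − 8448 = 184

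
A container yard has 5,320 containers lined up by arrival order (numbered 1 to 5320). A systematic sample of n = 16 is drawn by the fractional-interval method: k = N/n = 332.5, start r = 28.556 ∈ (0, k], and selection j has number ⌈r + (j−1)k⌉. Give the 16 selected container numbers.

29, 362, 694, 1027, 1359, 1692, 2024, 2357, 2689, 3022, 3354, 3687, 4019, 4352, 4684, 5017

j=1: r + 0k = 28.556 → ⌈·⌉ = 29
j=2: r + 1k = 361.056 → ⌈·⌉ = 362
j=3: r + 2k = 693.556 → ⌈·⌉ = 694
j=4: r + 3k = 1026.056 → ⌈·⌉ = 1027
j=5: r + 4k = 1358.556 → ⌈·⌉ = 1359
j=6: r + 5k = 1691.056 → ⌈·⌉ = 1692
j=7: r + 6k = 2023.556 → ⌈·⌉ = 2024
j=8: r + 7k = 2356.056 → ⌈·⌉ = 2357
j=9: r + 8k = 2688.556 → ⌈·⌉ = 2689
j=10: r + 9k = 3021.056 → ⌈·⌉ = 3022
j=11: r + 10k = 3353.556 → ⌈·⌉ = 3354
j=12: r + 11k = 3686.056 → ⌈·⌉ = 3687
j=13: r + 12k = 4018.556 → ⌈·⌉ = 4019
j=14: r + 13k = 4351.056 → ⌈·⌉ = 4352
j=15: r + 14k = 4683.556 → ⌈·⌉ = 4684
j=16: r + 15k = 5016.056 → ⌈·⌉ = 5017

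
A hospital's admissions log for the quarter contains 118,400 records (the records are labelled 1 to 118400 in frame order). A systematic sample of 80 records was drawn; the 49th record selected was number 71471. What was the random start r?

431

k = 118400/80 = 1480
r = 71471 − (49−1)×1480 = 71471 − 71040 = 431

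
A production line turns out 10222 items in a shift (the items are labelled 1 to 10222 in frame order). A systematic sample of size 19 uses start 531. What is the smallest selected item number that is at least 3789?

k = 10222/19 = 538
Steps past start: ⌈(3789 − 531)/538⌉ = ⌈3258/538⌉ = 7
Selected item: 531 + 7×538 = 4297

4297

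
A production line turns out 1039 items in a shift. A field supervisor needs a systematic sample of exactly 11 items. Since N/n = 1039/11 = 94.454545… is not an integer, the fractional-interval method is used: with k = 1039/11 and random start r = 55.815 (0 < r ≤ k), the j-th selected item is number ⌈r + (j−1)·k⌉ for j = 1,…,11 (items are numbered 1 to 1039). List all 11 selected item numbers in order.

j=1: r + 0k = 55.815 → ⌈·⌉ = 56
j=2: r + 1k = 150.269545… → ⌈·⌉ = 151
j=3: r + 2k = 244.724090… → ⌈·⌉ = 245
j=4: r + 3k = 339.178636… → ⌈·⌉ = 340
j=5: r + 4k = 433.633181… → ⌈·⌉ = 434
j=6: r + 5k = 528.087727… → ⌈·⌉ = 529
j=7: r + 6k = 622.542272… → ⌈·⌉ = 623
j=8: r + 7k = 716.996818… → ⌈·⌉ = 717
j=9: r + 8k = 811.451363… → ⌈·⌉ = 812
j=10: r + 9k = 905.905909… → ⌈·⌉ = 906
j=11: r + 10k = 1000.360454… → ⌈·⌉ = 1001

56, 151, 245, 340, 434, 529, 623, 717, 812, 906, 1001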